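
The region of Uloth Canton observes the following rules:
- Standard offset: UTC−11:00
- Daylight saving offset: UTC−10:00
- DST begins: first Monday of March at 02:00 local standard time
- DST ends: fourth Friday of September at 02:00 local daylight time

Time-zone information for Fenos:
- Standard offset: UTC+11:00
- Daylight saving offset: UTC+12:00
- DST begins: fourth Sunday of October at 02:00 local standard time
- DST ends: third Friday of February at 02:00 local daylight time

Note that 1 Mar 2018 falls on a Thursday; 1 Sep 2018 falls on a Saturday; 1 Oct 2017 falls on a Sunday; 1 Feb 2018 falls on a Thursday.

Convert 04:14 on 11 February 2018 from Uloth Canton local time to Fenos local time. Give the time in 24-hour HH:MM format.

03:14

1 March 2018 is a Thursday, so the first Monday is March 5.
1 September 2018 is a Saturday, so the first Friday is September 7 and the fourth is September 28.
Daylight saving runs 5 March – 28 September; 11 February 2018 is outside that window, so Uloth Canton is on standard time at UTC−11:00.
04:14 Uloth Canton + 11h = 15:14 UTC.
1 October 2017 is a Sunday, so the first Sunday is October 1 and the fourth is October 22.
1 February 2018 is a Thursday, so the first Friday is February 2 and the third is February 16.
At the standard offset (UTC+11:00), 15:14 UTC + 11h = 02:14 Fenos standard time (rolling into the next day, 12 February 2018).
The standard-time date in Fenos, 12 February 2018, falls between 22 October 2017 and 16 February 2018, so daylight saving is in effect and Fenos is at UTC+12:00.
15:14 UTC + 12h = 03:14 Fenos (rolling into the next day, 12 February 2018).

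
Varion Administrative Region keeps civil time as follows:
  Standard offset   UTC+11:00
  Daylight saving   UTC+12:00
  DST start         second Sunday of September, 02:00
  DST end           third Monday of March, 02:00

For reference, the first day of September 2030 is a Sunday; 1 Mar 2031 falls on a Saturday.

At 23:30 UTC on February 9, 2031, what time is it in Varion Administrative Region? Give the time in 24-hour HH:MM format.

1 September 2030 is a Sunday, so the first Sunday is September 1 and the second is September 8.
1 March 2031 is a Saturday, so the first Monday is March 3 and the third is March 17.
At the standard offset (UTC+11:00), 23:30 UTC + 11h = 10:30 Varion Administrative Region standard time (rolling into the next day, 10 February 2031).
The standard-time date in Varion Administrative Region, February 10, 2031, falls between 8 September 2030 and 17 March 2031, so daylight saving is in effect and Varion Administrative Region is at UTC+12:00.
23:30 UTC + 12h = 11:30 local (rolling into the next day, 10 February 2031).

11:30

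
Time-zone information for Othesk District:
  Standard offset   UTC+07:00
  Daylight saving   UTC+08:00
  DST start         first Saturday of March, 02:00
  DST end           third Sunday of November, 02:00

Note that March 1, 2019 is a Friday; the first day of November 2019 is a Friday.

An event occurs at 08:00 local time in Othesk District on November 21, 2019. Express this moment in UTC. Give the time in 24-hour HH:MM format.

01:00

1 March 2019 is a Friday, so the first Saturday is March 2.
1 November 2019 is a Friday, so the first Sunday is November 3 and the third is November 17.
Daylight saving runs 2 March – 17 November; November 21, 2019 is outside that window, so Othesk District is on standard time at UTC+07:00.
08:00 local − 7h = 01:00 UTC.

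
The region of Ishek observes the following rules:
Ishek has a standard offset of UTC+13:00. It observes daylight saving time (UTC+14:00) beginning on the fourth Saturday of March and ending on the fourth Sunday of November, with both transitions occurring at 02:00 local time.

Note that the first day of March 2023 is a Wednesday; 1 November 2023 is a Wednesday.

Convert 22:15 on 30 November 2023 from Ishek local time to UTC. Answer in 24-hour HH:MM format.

1 March 2023 is a Wednesday, so the first Saturday is March 4 and the fourth is March 25.
1 November 2023 is a Wednesday, so the first Sunday is November 5 and the fourth is November 26.
Daylight saving runs 25 March – 26 November; 30 November 2023 is outside that window, so Ishek is on standard time at UTC+13:00.
22:15 local − 13h = 09:15 UTC.

09:15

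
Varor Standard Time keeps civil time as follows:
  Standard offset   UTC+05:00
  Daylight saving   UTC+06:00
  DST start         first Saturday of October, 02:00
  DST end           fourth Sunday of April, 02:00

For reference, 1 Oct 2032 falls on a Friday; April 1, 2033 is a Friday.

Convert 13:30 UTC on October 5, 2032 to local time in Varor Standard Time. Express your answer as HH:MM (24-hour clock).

1 October 2032 is a Friday, so the first Saturday is October 2.
1 April 2033 is a Friday, so the first Sunday is April 3 and the fourth is April 24.
At the standard offset (UTC+05:00), 13:30 UTC + 5h = 18:30 Varor Standard Time standard time.
The standard-time date in Varor Standard Time, October 5, 2032, lies within the daylight-saving period (2 October 2032 – 24 April 2033), so Varor Standard Time is on daylight time, UTC+06:00.
13:30 UTC + 6h = 19:30 local.

19:30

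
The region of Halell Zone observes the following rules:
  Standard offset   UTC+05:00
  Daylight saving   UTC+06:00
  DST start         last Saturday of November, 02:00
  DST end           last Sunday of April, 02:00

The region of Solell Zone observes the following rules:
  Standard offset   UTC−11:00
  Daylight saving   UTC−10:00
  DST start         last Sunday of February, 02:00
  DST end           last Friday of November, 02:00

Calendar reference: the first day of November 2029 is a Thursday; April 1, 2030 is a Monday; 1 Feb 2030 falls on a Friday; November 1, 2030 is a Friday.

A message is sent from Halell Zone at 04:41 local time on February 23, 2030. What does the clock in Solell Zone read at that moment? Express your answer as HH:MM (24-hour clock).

1 November 2029 is a Thursday, so Saturdays fall on 3, 10, 17, 24; the last is November 24.
1 April 2030 is a Monday, so Sundays fall on 7, 14, 21, 28; the last is April 28.
February 23, 2030 lies within the daylight-saving period (24 November 2029 – 28 April 2030), so Halell Zone is on daylight time, UTC+06:00.
04:41 Halell Zone − 6h = 22:41 UTC (rolling into the previous day, 22 February 2030).
1 February 2030 is a Friday, so Sundays fall on 3, 10, 17, 24; the last is February 24.
1 November 2030 is a Friday, so Fridays fall on 1, 8, 15, 22, 29; the last is November 29.
At the standard offset (UTC−11:00), 22:41 UTC − 11h = 11:41 Solell Zone standard time.
The standard-time date in Solell Zone, February 22, 2030, does not fall between 24 February and 29 November, so daylight saving is not in effect and Solell Zone is at UTC−11:00.
22:41 UTC − 11h = 11:41 Solell Zone.

11:41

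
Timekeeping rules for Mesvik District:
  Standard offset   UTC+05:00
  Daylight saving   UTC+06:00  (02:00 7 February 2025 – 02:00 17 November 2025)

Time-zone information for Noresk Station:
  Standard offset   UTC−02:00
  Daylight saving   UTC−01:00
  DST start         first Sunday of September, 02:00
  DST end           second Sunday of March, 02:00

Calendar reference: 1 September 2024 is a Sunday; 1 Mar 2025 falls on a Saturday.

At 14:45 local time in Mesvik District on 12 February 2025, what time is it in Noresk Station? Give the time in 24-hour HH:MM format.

12 February 2025 lies within the daylight-saving period (7 February – 17 November), so Mesvik District is on daylight time, UTC+06:00.
14:45 Mesvik District − 6h = 08:45 UTC.
1 September 2024 is a Sunday, so the first Sunday is September 1.
1 March 2025 is a Saturday, so the first Sunday is March 2 and the second is March 9.
At the standard offset (UTC−02:00), 08:45 UTC − 2h = 06:45 Noresk Station standard time.
The standard-time date in Noresk Station, 12 February 2025, falls between 1 September 2024 and 9 March 2025, so daylight saving is in effect and Noresk Station is at UTC−01:00.
08:45 UTC − 1h = 07:45 Noresk Station.

07:45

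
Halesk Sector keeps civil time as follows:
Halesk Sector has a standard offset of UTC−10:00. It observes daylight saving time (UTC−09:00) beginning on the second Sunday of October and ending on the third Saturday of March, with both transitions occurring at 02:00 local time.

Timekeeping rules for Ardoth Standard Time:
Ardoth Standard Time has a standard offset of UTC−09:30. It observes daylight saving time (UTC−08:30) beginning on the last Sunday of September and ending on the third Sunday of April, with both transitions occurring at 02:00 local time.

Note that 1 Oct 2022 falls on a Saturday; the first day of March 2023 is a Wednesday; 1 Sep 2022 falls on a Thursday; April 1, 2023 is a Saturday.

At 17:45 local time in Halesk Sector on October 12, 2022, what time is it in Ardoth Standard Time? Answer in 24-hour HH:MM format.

1 October 2022 is a Saturday, so the first Sunday is October 2 and the second is October 9.
1 March 2023 is a Wednesday, so the first Saturday is March 4 and the third is March 18.
October 12, 2022 lies within the daylight-saving period (9 October 2022 – 18 March 2023), so Halesk Sector is on daylight time, UTC−09:00.
17:45 Halesk Sector + 9h = 02:45 UTC (rolling into the next day, 13 October 2022).
1 September 2022 is a Thursday, so Sundays fall on 4, 11, 18, 25; the last is September 25.
1 April 2023 is a Saturday, so the first Sunday is April 2 and the third is April 16.
At the standard offset (UTC−09:30), 02:45 UTC − 9h30m = 17:15 Ardoth Standard Time standard time (rolling into the previous day, 12 October 2022).
The standard-time date in Ardoth Standard Time, October 12, 2022, falls between 25 September 2022 and 16 April 2023, so daylight saving is in effect and Ardoth Standard Time is at UTC−08:30.
02:45 UTC − 8h30m = 18:15 Ardoth Standard Time (rolling into the previous day, 12 October 2022).

18:15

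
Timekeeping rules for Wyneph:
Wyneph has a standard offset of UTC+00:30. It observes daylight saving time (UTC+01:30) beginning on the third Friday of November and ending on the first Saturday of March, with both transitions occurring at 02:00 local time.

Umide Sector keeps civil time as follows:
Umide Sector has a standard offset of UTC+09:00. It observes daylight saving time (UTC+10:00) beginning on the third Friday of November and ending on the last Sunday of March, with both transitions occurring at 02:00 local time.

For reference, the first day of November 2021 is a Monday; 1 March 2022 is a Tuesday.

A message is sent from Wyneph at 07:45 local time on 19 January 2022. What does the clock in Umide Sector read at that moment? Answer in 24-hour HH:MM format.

16:15

1 November 2021 is a Monday, so the first Friday is November 5 and the third is November 19.
1 March 2022 is a Tuesday, so the first Saturday is March 5.
19 January 2022 falls between 19 November 2021 and 5 March 2022, so daylight saving is in effect and Wyneph is at UTC+01:30.
07:45 Wyneph − 1h30m = 06:15 UTC.
1 November 2021 is a Monday, so the first Friday is November 5 and the third is November 19.
1 March 2022 is a Tuesday, so Sundays fall on 6, 13, 20, 27; the last is March 27.
At the standard offset (UTC+09:00), 06:15 UTC + 9h = 15:15 Umide Sector standard time.
Daylight saving runs 19 November 2021 – 27 March 2022; the standard-time date in Umide Sector, 19 January 2022, is inside that window, so Umide Sector is at UTC+10:00.
06:15 UTC + 10h = 16:15 Umide Sector.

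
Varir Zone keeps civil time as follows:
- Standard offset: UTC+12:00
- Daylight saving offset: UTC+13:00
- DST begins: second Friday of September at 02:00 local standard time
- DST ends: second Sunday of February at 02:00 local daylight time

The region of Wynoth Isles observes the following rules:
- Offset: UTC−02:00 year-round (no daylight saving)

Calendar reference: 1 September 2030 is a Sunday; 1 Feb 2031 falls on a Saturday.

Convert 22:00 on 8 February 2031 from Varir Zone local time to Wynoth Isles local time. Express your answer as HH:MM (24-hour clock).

07:00

1 September 2030 is a Sunday, so the first Friday is September 6 and the second is September 13.
1 February 2031 is a Saturday, so the first Sunday is February 2 and the second is February 9.
Daylight saving runs 13 September 2030 – 9 February 2031; 8 February 2031 is inside that window, so Varir Zone is at UTC+13:00.
22:00 Varir Zone − 13h = 09:00 UTC.
Wynoth Isles has no daylight saving, so its offset is UTC−02:00 year-round.
09:00 UTC − 2h = 07:00 Wynoth Isles.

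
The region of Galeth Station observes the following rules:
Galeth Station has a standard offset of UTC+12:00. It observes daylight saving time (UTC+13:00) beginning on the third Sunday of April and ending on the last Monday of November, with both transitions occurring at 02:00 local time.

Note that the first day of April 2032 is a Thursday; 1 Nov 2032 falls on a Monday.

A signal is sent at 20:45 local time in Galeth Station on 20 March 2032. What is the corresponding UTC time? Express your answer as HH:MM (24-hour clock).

08:45

1 April 2032 is a Thursday, so the first Sunday is April 4 and the third is April 18.
1 November 2032 is a Monday, so Mondays fall on 1, 8, 15, 22, 29; the last is November 29.
20 March 2032 is outside the daylight-saving period (18 April – 29 November), so Galeth Station is on standard time, UTC+12:00.
20:45 local − 12h = 08:45 UTC.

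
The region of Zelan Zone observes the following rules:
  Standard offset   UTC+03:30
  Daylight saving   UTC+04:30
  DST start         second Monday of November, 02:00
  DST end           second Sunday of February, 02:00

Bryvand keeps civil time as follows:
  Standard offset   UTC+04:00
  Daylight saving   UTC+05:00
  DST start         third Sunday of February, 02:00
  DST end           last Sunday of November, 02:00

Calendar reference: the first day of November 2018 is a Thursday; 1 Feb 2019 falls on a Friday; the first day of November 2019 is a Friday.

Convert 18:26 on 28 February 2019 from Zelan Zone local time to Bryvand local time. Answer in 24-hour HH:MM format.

1 November 2018 is a Thursday, so the first Monday is November 5 and the second is November 12.
1 February 2019 is a Friday, so the first Sunday is February 3 and the second is February 10.
Daylight saving runs 12 November 2018 – 10 February 2019; 28 February 2019 is outside that window, so Zelan Zone is on standard time at UTC+03:30.
18:26 Zelan Zone − 3h30m = 14:56 UTC.
1 February 2019 is a Friday, so the first Sunday is February 3 and the third is February 17.
1 November 2019 is a Friday, so Sundays fall on 3, 10, 17, 24; the last is November 24.
At the standard offset (UTC+04:00), 14:56 UTC + 4h = 18:56 Bryvand standard time.
Daylight saving runs 17 February – 24 November; the standard-time date in Bryvand, 28 February 2019, is inside that window, so Bryvand is at UTC+05:00.
14:56 UTC + 5h = 19:56 Bryvand.

19:56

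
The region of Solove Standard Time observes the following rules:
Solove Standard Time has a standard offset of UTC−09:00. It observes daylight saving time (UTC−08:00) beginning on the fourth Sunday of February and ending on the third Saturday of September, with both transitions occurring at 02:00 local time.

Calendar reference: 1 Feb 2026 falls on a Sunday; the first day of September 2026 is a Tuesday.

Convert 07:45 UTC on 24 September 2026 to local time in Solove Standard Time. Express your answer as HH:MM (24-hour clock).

1 February 2026 is a Sunday, so the first Sunday is February 1 and the fourth is February 22.
1 September 2026 is a Tuesday, so the first Saturday is September 5 and the third is September 19.
At the standard offset (UTC−09:00), 07:45 UTC − 9h = 22:45 Solove Standard Time standard time (rolling into the previous day, 23 September 2026).
The standard-time date in Solove Standard Time, 23 September 2026, does not fall between 22 February and 19 September, so daylight saving is not in effect and Solove Standard Time is at UTC−09:00.
07:45 UTC − 9h = 22:45 local (rolling into the previous day, 23 September 2026).

22:45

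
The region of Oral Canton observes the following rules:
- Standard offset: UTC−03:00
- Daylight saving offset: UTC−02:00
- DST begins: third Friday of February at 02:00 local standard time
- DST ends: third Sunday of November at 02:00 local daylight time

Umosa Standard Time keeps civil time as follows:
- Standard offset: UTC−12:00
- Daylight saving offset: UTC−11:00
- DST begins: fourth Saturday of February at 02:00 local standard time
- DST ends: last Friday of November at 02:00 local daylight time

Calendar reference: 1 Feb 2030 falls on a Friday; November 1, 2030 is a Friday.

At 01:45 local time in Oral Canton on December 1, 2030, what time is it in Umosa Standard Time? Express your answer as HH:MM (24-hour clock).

16:45

1 February 2030 is a Friday, so the first Friday is February 1 and the third is February 15.
1 November 2030 is a Friday, so the first Sunday is November 3 and the third is November 17.
Daylight saving runs 15 February – 17 November; December 1, 2030 is outside that window, so Oral Canton is on standard time at UTC−03:00.
01:45 Oral Canton + 3h = 04:45 UTC.
1 February 2030 is a Friday, so the first Saturday is February 2 and the fourth is February 23.
1 November 2030 is a Friday, so Fridays fall on 1, 8, 15, 22, 29; the last is November 29.
At the standard offset (UTC−12:00), 04:45 UTC − 12h = 16:45 Umosa Standard Time standard time (rolling into the previous day, 30 November 2030).
The standard-time date in Umosa Standard Time, November 30, 2030, is outside the daylight-saving period (23 February – 29 November), so Umosa Standard Time is on standard time, UTC−12:00.
04:45 UTC − 12h = 16:45 Umosa Standard Time (rolling into the previous day, 30 November 2030).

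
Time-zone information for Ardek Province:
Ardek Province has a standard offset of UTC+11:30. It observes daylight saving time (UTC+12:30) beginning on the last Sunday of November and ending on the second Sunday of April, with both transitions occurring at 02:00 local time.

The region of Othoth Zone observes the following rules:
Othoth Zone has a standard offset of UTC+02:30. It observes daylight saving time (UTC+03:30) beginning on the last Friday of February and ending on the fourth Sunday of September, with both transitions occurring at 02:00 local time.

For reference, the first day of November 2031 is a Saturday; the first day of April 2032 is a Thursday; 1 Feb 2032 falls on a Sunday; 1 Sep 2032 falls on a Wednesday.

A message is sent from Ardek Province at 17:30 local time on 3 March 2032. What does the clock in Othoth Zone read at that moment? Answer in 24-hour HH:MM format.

1 November 2031 is a Saturday, so Sundays fall on 2, 9, 16, 23, 30; the last is November 30.
1 April 2032 is a Thursday, so the first Sunday is April 4 and the second is April 11.
3 March 2032 lies within the daylight-saving period (30 November 2031 – 11 April 2032), so Ardek Province is on daylight time, UTC+12:30.
17:30 Ardek Province − 12h30m = 05:00 UTC.
1 February 2032 is a Sunday, so Fridays fall on 6, 13, 20, 27; the last is February 27.
1 September 2032 is a Wednesday, so the first Sunday is September 5 and the fourth is September 26.
At the standard offset (UTC+02:30), 05:00 UTC + 2h30m = 07:30 Othoth Zone standard time.
The standard-time date in Othoth Zone, 3 March 2032, lies within the daylight-saving period (27 February – 26 September), so Othoth Zone is on daylight time, UTC+03:30.
05:00 UTC + 3h30m = 08:30 Othoth Zone.

08:30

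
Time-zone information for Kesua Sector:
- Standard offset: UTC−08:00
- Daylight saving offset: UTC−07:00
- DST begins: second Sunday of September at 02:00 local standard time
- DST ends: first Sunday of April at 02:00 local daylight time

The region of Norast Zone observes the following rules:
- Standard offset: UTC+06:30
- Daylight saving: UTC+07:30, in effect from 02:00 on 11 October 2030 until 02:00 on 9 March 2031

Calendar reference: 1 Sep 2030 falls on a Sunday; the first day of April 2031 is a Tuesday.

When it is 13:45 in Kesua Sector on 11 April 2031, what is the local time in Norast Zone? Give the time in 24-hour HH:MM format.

1 September 2030 is a Sunday, so the first Sunday is September 1 and the second is September 8.
1 April 2031 is a Tuesday, so the first Sunday is April 6.
11 April 2031 does not fall between 8 September 2030 and 6 April 2031, so daylight saving is not in effect and Kesua Sector is at UTC−08:00.
13:45 Kesua Sector + 8h = 21:45 UTC.
At the standard offset (UTC+06:30), 21:45 UTC + 6h30m = 04:15 Norast Zone standard time (rolling into the next day, 12 April 2031).
Daylight saving runs 11 October 2030 – 9 March 2031; the standard-time date in Norast Zone, 12 April 2031, is outside that window, so Norast Zone is on standard time at UTC+06:30.
21:45 UTC + 6h30m = 04:15 Norast Zone (rolling into the next day, 12 April 2031).

04:15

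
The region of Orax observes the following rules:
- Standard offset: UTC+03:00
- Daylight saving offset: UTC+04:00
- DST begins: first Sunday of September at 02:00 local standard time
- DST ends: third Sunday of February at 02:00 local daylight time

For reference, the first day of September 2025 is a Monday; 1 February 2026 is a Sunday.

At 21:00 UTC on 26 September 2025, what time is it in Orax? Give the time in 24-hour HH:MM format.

01:00

1 September 2025 is a Monday, so the first Sunday is September 7.
1 February 2026 is a Sunday, so the first Sunday is February 1 and the third is February 15.
At the standard offset (UTC+03:00), 21:00 UTC + 3h = 00:00 Orax standard time (rolling into the next day, 27 September 2025).
The standard-time date in Orax, 27 September 2025, lies within the daylight-saving period (7 September 2025 – 15 February 2026), so Orax is on daylight time, UTC+04:00.
21:00 UTC + 4h = 01:00 local (rolling into the next day, 27 September 2025).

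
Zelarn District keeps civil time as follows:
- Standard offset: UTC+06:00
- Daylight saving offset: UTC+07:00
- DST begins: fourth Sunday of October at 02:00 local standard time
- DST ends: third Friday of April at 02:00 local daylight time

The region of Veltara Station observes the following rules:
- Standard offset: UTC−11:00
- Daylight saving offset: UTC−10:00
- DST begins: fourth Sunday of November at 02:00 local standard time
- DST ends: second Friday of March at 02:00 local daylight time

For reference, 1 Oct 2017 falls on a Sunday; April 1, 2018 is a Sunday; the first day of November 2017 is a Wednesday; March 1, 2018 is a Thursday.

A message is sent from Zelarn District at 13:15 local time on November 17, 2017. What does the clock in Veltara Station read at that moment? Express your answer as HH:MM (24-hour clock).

19:15

1 October 2017 is a Sunday, so the first Sunday is October 1 and the fourth is October 22.
1 April 2018 is a Sunday, so the first Friday is April 6 and the third is April 20.
Daylight saving runs 22 October 2017 – 20 April 2018; November 17, 2017 is inside that window, so Zelarn District is at UTC+07:00.
13:15 Zelarn District − 7h = 06:15 UTC.
1 November 2017 is a Wednesday, so the first Sunday is November 5 and the fourth is November 26.
1 March 2018 is a Thursday, so the first Friday is March 2 and the second is March 9.
At the standard offset (UTC−11:00), 06:15 UTC − 11h = 19:15 Veltara Station standard time (rolling into the previous day, 16 November 2017).
The standard-time date in Veltara Station, November 16, 2017, does not fall between 26 November 2017 and 9 March 2018, so daylight saving is not in effect and Veltara Station is at UTC−11:00.
06:15 UTC − 11h = 19:15 Veltara Station (rolling into the previous day, 16 November 2017).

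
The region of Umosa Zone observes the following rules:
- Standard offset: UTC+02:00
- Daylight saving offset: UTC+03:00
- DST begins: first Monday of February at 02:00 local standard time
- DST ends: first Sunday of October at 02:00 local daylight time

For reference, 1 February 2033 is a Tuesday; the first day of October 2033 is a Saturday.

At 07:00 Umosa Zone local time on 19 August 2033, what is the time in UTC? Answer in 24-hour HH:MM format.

1 February 2033 is a Tuesday, so the first Monday is February 7.
1 October 2033 is a Saturday, so the first Sunday is October 2.
19 August 2033 falls between 7 February and 2 October, so daylight saving is in effect and Umosa Zone is at UTC+03:00.
07:00 local − 3h = 04:00 UTC.

04:00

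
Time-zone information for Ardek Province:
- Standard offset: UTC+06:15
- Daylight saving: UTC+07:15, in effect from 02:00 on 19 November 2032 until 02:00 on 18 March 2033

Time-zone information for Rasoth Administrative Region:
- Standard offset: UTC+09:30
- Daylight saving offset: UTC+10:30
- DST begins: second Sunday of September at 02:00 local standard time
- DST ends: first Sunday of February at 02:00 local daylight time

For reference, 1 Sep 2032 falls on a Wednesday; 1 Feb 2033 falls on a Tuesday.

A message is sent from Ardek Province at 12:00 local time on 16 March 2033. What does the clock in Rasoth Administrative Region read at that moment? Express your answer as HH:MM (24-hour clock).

Daylight saving runs 19 November 2032 – 18 March 2033; 16 March 2033 is inside that window, so Ardek Province is at UTC+07:15.
12:00 Ardek Province − 7h15m = 04:45 UTC.
1 September 2032 is a Wednesday, so the first Sunday is September 5 and the second is September 12.
1 February 2033 is a Tuesday, so the first Sunday is February 6.
At the standard offset (UTC+09:30), 04:45 UTC + 9h30m = 14:15 Rasoth Administrative Region standard time.
The standard-time date in Rasoth Administrative Region, 16 March 2033, does not fall between 12 September 2032 and 6 February 2033, so daylight saving is not in effect and Rasoth Administrative Region is at UTC+09:30.
04:45 UTC + 9h30m = 14:15 Rasoth Administrative Region.

14:15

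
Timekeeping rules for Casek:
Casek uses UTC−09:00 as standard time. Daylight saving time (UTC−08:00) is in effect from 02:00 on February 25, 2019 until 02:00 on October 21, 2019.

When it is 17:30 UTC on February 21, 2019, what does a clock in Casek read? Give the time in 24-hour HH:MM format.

At the standard offset (UTC−09:00), 17:30 UTC − 9h = 08:30 Casek standard time.
The standard-time date in Casek, February 21, 2019, is outside the daylight-saving period (25 February – 21 October), so Casek is on standard time, UTC−09:00.
17:30 UTC − 9h = 08:30 local.

08:30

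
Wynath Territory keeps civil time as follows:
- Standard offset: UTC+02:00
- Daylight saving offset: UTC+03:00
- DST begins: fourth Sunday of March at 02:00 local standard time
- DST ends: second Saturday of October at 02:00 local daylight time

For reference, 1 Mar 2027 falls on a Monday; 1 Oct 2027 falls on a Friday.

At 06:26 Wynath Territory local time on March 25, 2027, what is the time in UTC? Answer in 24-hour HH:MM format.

04:26

1 March 2027 is a Monday, so the first Sunday is March 7 and the fourth is March 28.
1 October 2027 is a Friday, so the first Saturday is October 2 and the second is October 9.
March 25, 2027 is outside the daylight-saving period (28 March – 9 October), so Wynath Territory is on standard time, UTC+02:00.
06:26 local − 2h = 04:26 UTC.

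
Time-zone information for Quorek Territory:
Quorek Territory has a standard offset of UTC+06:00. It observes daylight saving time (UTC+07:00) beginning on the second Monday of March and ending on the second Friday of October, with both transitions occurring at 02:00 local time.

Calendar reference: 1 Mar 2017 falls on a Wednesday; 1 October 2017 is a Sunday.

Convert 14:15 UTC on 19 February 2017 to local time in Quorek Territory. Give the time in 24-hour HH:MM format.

20:15

1 March 2017 is a Wednesday, so the first Monday is March 6 and the second is March 13.
1 October 2017 is a Sunday, so the first Friday is October 6 and the second is October 13.
At the standard offset (UTC+06:00), 14:15 UTC + 6h = 20:15 Quorek Territory standard time.
The standard-time date in Quorek Territory, 19 February 2017, does not fall between 13 March and 13 October, so daylight saving is not in effect and Quorek Territory is at UTC+06:00.
14:15 UTC + 6h = 20:15 local.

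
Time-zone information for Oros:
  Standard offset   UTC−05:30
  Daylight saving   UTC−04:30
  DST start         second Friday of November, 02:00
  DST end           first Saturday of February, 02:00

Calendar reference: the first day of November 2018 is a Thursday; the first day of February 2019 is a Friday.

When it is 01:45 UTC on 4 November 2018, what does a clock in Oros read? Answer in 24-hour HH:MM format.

1 November 2018 is a Thursday, so the first Friday is November 2 and the second is November 9.
1 February 2019 is a Friday, so the first Saturday is February 2.
At the standard offset (UTC−05:30), 01:45 UTC − 5h30m = 20:15 Oros standard time (rolling into the previous day, 3 November 2018).
Daylight saving runs 9 November 2018 – 2 February 2019; the standard-time date in Oros, 3 November 2018, is outside that window, so Oros is on standard time at UTC−05:30.
01:45 UTC − 5h30m = 20:15 local (rolling into the previous day, 3 November 2018).

20:15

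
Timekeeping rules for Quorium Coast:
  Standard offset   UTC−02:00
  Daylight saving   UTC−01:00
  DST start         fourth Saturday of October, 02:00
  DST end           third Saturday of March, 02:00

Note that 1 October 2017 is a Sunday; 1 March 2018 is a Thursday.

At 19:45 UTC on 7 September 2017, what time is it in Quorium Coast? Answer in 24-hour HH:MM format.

1 October 2017 is a Sunday, so the first Saturday is October 7 and the fourth is October 28.
1 March 2018 is a Thursday, so the first Saturday is March 3 and the third is March 17.
At the standard offset (UTC−02:00), 19:45 UTC − 2h = 17:45 Quorium Coast standard time.
The standard-time date in Quorium Coast, 7 September 2017, does not fall between 28 October 2017 and 17 March 2018, so daylight saving is not in effect and Quorium Coast is at UTC−02:00.
19:45 UTC − 2h = 17:45 local.

17:45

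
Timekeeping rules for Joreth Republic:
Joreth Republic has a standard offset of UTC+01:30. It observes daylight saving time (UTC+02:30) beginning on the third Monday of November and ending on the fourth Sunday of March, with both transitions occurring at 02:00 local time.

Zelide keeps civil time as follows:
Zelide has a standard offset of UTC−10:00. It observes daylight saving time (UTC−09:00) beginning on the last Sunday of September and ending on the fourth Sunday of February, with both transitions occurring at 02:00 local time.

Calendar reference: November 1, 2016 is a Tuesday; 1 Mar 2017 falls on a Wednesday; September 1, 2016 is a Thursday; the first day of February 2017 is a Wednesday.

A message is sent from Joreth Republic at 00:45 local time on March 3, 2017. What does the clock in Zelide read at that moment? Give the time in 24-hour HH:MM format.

12:15

1 November 2016 is a Tuesday, so the first Monday is November 7 and the third is November 21.
1 March 2017 is a Wednesday, so the first Sunday is March 5 and the fourth is March 26.
March 3, 2017 falls between 21 November 2016 and 26 March 2017, so daylight saving is in effect and Joreth Republic is at UTC+02:30.
00:45 Joreth Republic − 2h30m = 22:15 UTC (rolling into the previous day, 2 March 2017).
1 September 2016 is a Thursday, so Sundays fall on 4, 11, 18, 25; the last is September 25.
1 February 2017 is a Wednesday, so the first Sunday is February 5 and the fourth is February 26.
At the standard offset (UTC−10:00), 22:15 UTC − 10h = 12:15 Zelide standard time.
The standard-time date in Zelide, March 2, 2017, does not fall between 25 September 2016 and 26 February 2017, so daylight saving is not in effect and Zelide is at UTC−10:00.
22:15 UTC − 10h = 12:15 Zelide.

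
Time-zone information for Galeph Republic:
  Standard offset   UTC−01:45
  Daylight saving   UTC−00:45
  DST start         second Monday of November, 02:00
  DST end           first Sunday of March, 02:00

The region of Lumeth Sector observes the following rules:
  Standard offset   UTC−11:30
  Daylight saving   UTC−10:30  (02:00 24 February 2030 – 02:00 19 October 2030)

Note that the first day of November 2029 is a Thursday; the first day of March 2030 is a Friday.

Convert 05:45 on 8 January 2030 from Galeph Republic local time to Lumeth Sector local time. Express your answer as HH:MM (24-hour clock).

19:00

1 November 2029 is a Thursday, so the first Monday is November 5 and the second is November 12.
1 March 2030 is a Friday, so the first Sunday is March 3.
8 January 2030 falls between 12 November 2029 and 3 March 2030, so daylight saving is in effect and Galeph Republic is at UTC−00:45.
05:45 Galeph Republic + 0h45m = 06:30 UTC.
At the standard offset (UTC−11:30), 06:30 UTC − 11h30m = 19:00 Lumeth Sector standard time (rolling into the previous day, 7 January 2030).
The standard-time date in Lumeth Sector, 7 January 2030, does not fall between 24 February and 19 October, so daylight saving is not in effect and Lumeth Sector is at UTC−11:30.
06:30 UTC − 11h30m = 19:00 Lumeth Sector (rolling into the previous day, 7 January 2030).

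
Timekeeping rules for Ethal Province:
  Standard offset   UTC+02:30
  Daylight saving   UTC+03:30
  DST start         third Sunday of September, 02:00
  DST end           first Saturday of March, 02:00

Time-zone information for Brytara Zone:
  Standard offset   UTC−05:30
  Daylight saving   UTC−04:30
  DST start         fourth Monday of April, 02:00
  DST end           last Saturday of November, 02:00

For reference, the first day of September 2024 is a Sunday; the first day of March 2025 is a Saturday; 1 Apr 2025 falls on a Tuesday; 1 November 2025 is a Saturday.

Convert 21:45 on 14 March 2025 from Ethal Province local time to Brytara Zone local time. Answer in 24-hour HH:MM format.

1 September 2024 is a Sunday, so the first Sunday is September 1 and the third is September 15.
1 March 2025 is a Saturday, so the first Saturday is March 1.
14 March 2025 does not fall between 15 September 2024 and 1 March 2025, so daylight saving is not in effect and Ethal Province is at UTC+02:30.
21:45 Ethal Province − 2h30m = 19:15 UTC.
1 April 2025 is a Tuesday, so the first Monday is April 7 and the fourth is April 28.
1 November 2025 is a Saturday, so Saturdays fall on 1, 8, 15, 22, 29; the last is November 29.
At the standard offset (UTC−05:30), 19:15 UTC − 5h30m = 13:45 Brytara Zone standard time.
Daylight saving runs 28 April – 29 November; the standard-time date in Brytara Zone, 14 March 2025, is outside that window, so Brytara Zone is on standard time at UTC−05:30.
19:15 UTC − 5h30m = 13:45 Brytara Zone.

13:45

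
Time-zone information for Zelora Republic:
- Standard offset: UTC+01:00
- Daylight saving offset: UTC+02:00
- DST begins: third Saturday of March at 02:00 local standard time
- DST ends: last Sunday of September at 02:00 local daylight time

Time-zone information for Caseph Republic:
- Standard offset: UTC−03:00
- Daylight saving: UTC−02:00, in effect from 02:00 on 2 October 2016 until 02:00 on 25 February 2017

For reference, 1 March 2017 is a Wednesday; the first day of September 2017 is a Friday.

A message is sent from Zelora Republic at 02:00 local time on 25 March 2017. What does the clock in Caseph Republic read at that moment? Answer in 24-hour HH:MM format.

21:00

1 March 2017 is a Wednesday, so the first Saturday is March 4 and the third is March 18.
1 September 2017 is a Friday, so Sundays fall on 3, 10, 17, 24; the last is September 24.
Daylight saving runs 18 March – 24 September; 25 March 2017 is inside that window, so Zelora Republic is at UTC+02:00.
02:00 Zelora Republic − 2h = 00:00 UTC.
At the standard offset (UTC−03:00), 00:00 UTC − 3h = 21:00 Caseph Republic standard time (rolling into the previous day, 24 March 2017).
The standard-time date in Caseph Republic, 24 March 2017, is outside the daylight-saving period (2 October 2016 – 25 February 2017), so Caseph Republic is on standard time, UTC−03:00.
00:00 UTC − 3h = 21:00 Caseph Republic (rolling into the previous day, 24 March 2017).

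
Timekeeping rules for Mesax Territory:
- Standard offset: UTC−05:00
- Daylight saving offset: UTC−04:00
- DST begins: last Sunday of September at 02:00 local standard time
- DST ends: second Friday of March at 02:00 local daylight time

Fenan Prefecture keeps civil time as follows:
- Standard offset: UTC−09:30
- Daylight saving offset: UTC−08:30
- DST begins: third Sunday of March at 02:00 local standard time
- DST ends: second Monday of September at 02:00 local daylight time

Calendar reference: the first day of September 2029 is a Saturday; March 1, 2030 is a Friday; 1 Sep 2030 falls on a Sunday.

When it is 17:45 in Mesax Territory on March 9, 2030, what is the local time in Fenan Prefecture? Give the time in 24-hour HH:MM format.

1 September 2029 is a Saturday, so Sundays fall on 2, 9, 16, 23, 30; the last is September 30.
1 March 2030 is a Friday, so the first Friday is March 1 and the second is March 8.
March 9, 2030 does not fall between 30 September 2029 and 8 March 2030, so daylight saving is not in effect and Mesax Territory is at UTC−05:00.
17:45 Mesax Territory + 5h = 22:45 UTC.
1 March 2030 is a Friday, so the first Sunday is March 3 and the third is March 17.
1 September 2030 is a Sunday, so the first Monday is September 2 and the second is September 9.
At the standard offset (UTC−09:30), 22:45 UTC − 9h30m = 13:15 Fenan Prefecture standard time.
The standard-time date in Fenan Prefecture, March 9, 2030, does not fall between 17 March and 9 September, so daylight saving is not in effect and Fenan Prefecture is at UTC−09:30.
22:45 UTC − 9h30m = 13:15 Fenan Prefecture.

13:15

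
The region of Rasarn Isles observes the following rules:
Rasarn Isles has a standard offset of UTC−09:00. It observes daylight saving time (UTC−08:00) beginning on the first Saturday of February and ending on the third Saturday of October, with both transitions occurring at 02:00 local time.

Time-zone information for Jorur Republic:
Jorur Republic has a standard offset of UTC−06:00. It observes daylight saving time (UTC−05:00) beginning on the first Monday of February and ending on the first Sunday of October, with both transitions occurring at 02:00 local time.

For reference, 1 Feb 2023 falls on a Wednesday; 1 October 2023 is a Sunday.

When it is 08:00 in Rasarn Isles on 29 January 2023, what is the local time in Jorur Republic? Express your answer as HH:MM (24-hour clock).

11:00

1 February 2023 is a Wednesday, so the first Saturday is February 4.
1 October 2023 is a Sunday, so the first Saturday is October 7 and the third is October 21.
Daylight saving runs 4 February – 21 October; 29 January 2023 is outside that window, so Rasarn Isles is on standard time at UTC−09:00.
08:00 Rasarn Isles + 9h = 17:00 UTC.
1 February 2023 is a Wednesday, so the first Monday is February 6.
1 October 2023 is a Sunday, so the first Sunday is October 1.
At the standard offset (UTC−06:00), 17:00 UTC − 6h = 11:00 Jorur Republic standard time.
The standard-time date in Jorur Republic, 29 January 2023, does not fall between 6 February and 1 October, so daylight saving is not in effect and Jorur Republic is at UTC−06:00.
17:00 UTC − 6h = 11:00 Jorur Republic.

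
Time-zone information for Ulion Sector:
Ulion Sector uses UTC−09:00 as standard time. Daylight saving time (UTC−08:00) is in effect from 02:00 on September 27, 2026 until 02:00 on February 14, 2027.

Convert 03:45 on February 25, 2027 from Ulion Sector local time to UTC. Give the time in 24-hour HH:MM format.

Daylight saving runs 27 September 2026 – 14 February 2027; February 25, 2027 is outside that window, so Ulion Sector is on standard time at UTC−09:00.
03:45 local + 9h = 12:45 UTC.

12:45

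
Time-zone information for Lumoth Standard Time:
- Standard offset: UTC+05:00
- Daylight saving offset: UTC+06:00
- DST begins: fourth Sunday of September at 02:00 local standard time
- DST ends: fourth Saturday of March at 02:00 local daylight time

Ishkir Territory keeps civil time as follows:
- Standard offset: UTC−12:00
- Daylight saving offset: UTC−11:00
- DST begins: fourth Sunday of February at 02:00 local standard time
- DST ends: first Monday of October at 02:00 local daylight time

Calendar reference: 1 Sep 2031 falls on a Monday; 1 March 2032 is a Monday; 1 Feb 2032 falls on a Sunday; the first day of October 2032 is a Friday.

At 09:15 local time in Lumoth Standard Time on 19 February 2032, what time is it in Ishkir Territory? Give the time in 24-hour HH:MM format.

1 September 2031 is a Monday, so the first Sunday is September 7 and the fourth is September 28.
1 March 2032 is a Monday, so the first Saturday is March 6 and the fourth is March 27.
19 February 2032 lies within the daylight-saving period (28 September 2031 – 27 March 2032), so Lumoth Standard Time is on daylight time, UTC+06:00.
09:15 Lumoth Standard Time − 6h = 03:15 UTC.
1 February 2032 is a Sunday, so the first Sunday is February 1 and the fourth is February 22.
1 October 2032 is a Friday, so the first Monday is October 4.
At the standard offset (UTC−12:00), 03:15 UTC − 12h = 15:15 Ishkir Territory standard time (rolling into the previous day, 18 February 2032).
Daylight saving runs 22 February – 4 October; the standard-time date in Ishkir Territory, 18 February 2032, is outside that window, so Ishkir Territory is on standard time at UTC−12:00.
03:15 UTC − 12h = 15:15 Ishkir Territory (rolling into the previous day, 18 February 2032).

15:15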